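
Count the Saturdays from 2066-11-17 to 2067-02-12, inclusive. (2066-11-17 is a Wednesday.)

2066-11-17 is a Wednesday; the first Saturday on or after it is 2066-11-20 (3 days later).
From 2066-11-20 to 2067-02-12: 10 + 31 + 31 + 12 = 84 days (rest of November, December, January, February).
84 ÷ 7 = 12 full weeks with remainder 0, so 12 more Saturdays after the first → 13.

13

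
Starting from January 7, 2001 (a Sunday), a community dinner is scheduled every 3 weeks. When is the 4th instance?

March 11, 2001

The 4th occurrence is 3 intervals after the first: 3 × 21 = 63 days after January 7, 2001.
January has 31 days — 24 days to the end of January leaves 39.
February has 28 days (11 left).
11 days into March → March 11, 2001.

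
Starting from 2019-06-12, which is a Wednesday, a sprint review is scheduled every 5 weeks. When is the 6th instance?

2019-12-04

The 6th occurrence is 5 intervals after the first: 5 × 35 = 175 days after 2019-06-12.
June has 30 days — 18 days to the end of June leaves 157.
July has 31 days (126 left).
August has 31 days (95 left).
September has 30 days (65 left).
October has 31 days (34 left).
November has 30 days (4 left).
4 days into December → 2019-12-04.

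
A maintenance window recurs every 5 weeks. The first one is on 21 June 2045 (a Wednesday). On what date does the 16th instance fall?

28 November 2046

The 16th occurrence is 15 intervals after the first: 15 × 35 = 525 days after 21 June 2045.
June has 30 days — 9 days to the end of June leaves 516.
From end of June to end of 2045 is 184 days (332 left).
January has 31 days (301 left).
February has 28 days (273 left).
March has 31 days (242 left).
April has 30 days (212 left).
May has 31 days (181 left).
June has 30 days (151 left).
July has 31 days (120 left).
August has 31 days (89 left).
September has 30 days (59 left).
October has 31 days (28 left).
28 days into November → 28 November 2046.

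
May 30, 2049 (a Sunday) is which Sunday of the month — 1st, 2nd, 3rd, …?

Day 30 falls in week ⌈30/7⌉ of the month.
Days 1–7 hold the 1st Sunday, 8–14 the 2nd, 15–21 the 3rd, 22–28 the 4th, 29–31 the 5th.
30 is in the range for the 5th.

5th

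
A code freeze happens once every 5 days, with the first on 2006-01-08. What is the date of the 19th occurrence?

2006-04-08

The 19th occurrence is 18 intervals after the first: 18 × 5 = 90 days after 2006-01-08.
January has 31 days — 23 days to the end of January leaves 67.
February has 28 days (39 left).
March has 31 days (8 left).
8 days into April → 2006-04-08.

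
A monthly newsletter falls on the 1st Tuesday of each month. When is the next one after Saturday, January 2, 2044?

January 2044 starts on a Friday, so its 1st Tuesday is January 5, 2044 (4 days in).
January 5, 2044 is after January 2, 2044, so that is the next one.

January 5, 2044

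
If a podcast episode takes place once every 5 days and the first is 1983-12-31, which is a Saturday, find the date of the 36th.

1984-06-23

The 36th occurrence is 35 intervals after the first: 35 × 5 = 175 days after 1983-12-31.
December has 31 days — 0 days to the end of December leaves 175.
January has 31 days (144 left).
February has 29 days (115 left).
March has 31 days (84 left).
April has 30 days (54 left).
May has 31 days (23 left).
23 days into June → 1984-06-23.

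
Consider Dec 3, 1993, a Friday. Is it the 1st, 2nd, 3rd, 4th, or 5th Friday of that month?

Day 3 falls in week ⌈3/7⌉ of the month.
Days 1–7 hold the 1st Friday, 8–14 the 2nd, 15–21 the 3rd, 22–28 the 4th, 29–31 the 5th.
3 is in the range for the 1st.

1st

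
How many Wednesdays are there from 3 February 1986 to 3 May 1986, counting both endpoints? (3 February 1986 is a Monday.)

13

3 February 1986 is a Monday; the first Wednesday on or after it is 5 February 1986 (2 days later).
From 5 February 1986 to 3 May 1986: 23 + 31 + 30 + 3 = 87 days (rest of February, March, April, May).
87 ÷ 7 = 12 full weeks with remainder 3, so 12 more Wednesdays after the first → 13.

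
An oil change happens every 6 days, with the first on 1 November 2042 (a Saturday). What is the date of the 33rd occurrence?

12 May 2043

The 33rd occurrence is 32 intervals after the first: 32 × 6 = 192 days after 1 November 2042.
November has 30 days — 29 days to the end of November leaves 163.
December has 31 days (132 left).
January has 31 days (101 left).
February has 28 days (73 left).
March has 31 days (42 left).
April has 30 days (12 left).
12 days into May → 12 May 2043.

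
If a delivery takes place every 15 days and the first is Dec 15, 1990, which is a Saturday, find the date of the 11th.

May 14, 1991

The 11th occurrence is 10 intervals after the first: 10 × 15 = 150 days after Dec 15, 1990.
Dec has 31 days — 16 days to the end of Dec leaves 134.
Jan has 31 days (103 left).
Feb has 28 days (75 left).
Mar has 31 days (44 left).
Apr has 30 days (14 left).
14 days into May → May 14, 1991.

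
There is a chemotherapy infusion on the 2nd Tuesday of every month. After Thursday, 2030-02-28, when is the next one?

February 2030 starts on a Friday; its first Tuesday is the 5th, so the 2nd Tuesday is the 12th — 2030-02-12.
That is not after 2030-02-28, so look at March 2030.
March 2030 starts on a Friday; its first Tuesday is the 5th, so the 2nd Tuesday is the 12th — 2030-03-12.

2030-03-12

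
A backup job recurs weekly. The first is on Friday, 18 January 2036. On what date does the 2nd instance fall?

The 2nd occurrence is 1 interval after the first: 1 × 7 = 7 days after 18 January 2036.
7 days later is 25 January 2036.

25 January 2036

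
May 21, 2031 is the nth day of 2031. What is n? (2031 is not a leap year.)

Days in months before May: 31 + 28 + 31 + 30 = 120.
Plus 21 days into May → day 141.

141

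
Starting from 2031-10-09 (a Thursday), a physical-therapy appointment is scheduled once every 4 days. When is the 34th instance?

2032-02-18

The 34th occurrence is 33 intervals after the first: 33 × 4 = 132 days after 2031-10-09.
October has 31 days — 22 days to the end of October leaves 110.
November has 30 days (80 left).
December has 31 days (49 left).
January has 31 days (18 left).
18 days into February → 2032-02-18.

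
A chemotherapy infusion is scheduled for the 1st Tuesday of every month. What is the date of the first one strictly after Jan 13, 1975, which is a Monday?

Feb 4, 1975

Jan 1975 starts on a Wednesday, so its 1st Tuesday is Jan 7, 1975 (6 days in).
That is not after Jan 13, 1975, so look at Feb 1975.
Feb 1975 starts on a Saturday, so its 1st Tuesday is Feb 4, 1975 (3 days in).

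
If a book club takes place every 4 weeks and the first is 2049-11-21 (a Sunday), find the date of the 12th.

The 12th occurrence is 11 intervals after the first: 11 × 28 = 308 days after 2049-11-21.
November has 30 days — 9 days to the end of November leaves 299.
December has 31 days (268 left).
January has 31 days (237 left).
February has 28 days (209 left).
March has 31 days (178 left).
April has 30 days (148 left).
May has 31 days (117 left).
June has 30 days (87 left).
July has 31 days (56 left).
August has 31 days (25 left).
25 days into September → 2050-09-25.

2050-09-25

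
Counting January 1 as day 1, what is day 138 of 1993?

January has 31 days (138 − 31 = 107 remain).
February has 28 days (107 − 28 = 79 remain).
March has 31 days (79 − 31 = 48 remain).
April has 30 days (48 − 30 = 18 remain).
18 into May → May 18.

May 18, 1993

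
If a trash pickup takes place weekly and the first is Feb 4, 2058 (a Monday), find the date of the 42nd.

Nov 18, 2058

The 42nd occurrence is 41 intervals after the first: 41 × 7 = 287 days after Feb 4, 2058.
Feb has 28 days — 24 days to the end of Feb leaves 263.
Mar has 31 days (232 left).
Apr has 30 days (202 left).
May has 31 days (171 left).
Jun has 30 days (141 left).
Jul has 31 days (110 left).
Aug has 31 days (79 left).
Sep has 30 days (49 left).
Oct has 31 days (18 left).
18 days into Nov → Nov 18, 2058.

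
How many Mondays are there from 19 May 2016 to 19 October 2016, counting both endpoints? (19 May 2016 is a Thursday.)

22

19 May 2016 is a Thursday; the first Monday on or after it is 23 May 2016 (4 days later).
From 23 May 2016 to 19 October 2016: 8 + 30 + 31 + 31 + 30 + 19 = 149 days (rest of May, June, July, August, September, October).
149 ÷ 7 = 21 full weeks with remainder 2, so 21 more Mondays after the first → 22.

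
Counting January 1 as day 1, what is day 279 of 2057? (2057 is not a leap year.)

January has 31 days (279 − 31 = 248 remain).
February has 28 days (248 − 28 = 220 remain).
March has 31 days (220 − 31 = 189 remain).
April has 30 days (189 − 30 = 159 remain).
May has 31 days (159 − 31 = 128 remain).
June has 30 days (128 − 30 = 98 remain).
July has 31 days (98 − 31 = 67 remain).
August has 31 days (67 − 31 = 36 remain).
September has 30 days (36 − 30 = 6 remain).
6 into October → October 6.

2057-10-06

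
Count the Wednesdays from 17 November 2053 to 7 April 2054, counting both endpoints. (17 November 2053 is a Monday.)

20

17 November 2053 is a Monday; the first Wednesday on or after it is 19 November 2053 (2 days later).
From 19 November 2053 to 7 April 2054: 11 + 31 + 31 + 28 + 31 + 7 = 139 days (rest of November, December, January, February, March, April).
139 ÷ 7 = 19 full weeks with remainder 6, so 19 more Wednesdays after the first → 20.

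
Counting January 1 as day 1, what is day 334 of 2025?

January has 31 days (334 − 31 = 303 remain).
February has 28 days (303 − 28 = 275 remain).
March has 31 days (275 − 31 = 244 remain).
April has 30 days (244 − 30 = 214 remain).
May has 31 days (214 − 31 = 183 remain).
June has 30 days (183 − 30 = 153 remain).
July has 31 days (153 − 31 = 122 remain).
August has 31 days (122 − 31 = 91 remain).
September has 30 days (91 − 30 = 61 remain).
October has 31 days (61 − 31 = 30 remain).
30 into November → November 30.

30 November 2025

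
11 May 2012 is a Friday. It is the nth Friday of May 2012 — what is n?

Day 11 falls in week ⌈11/7⌉ of the month.
Days 1–7 hold the 1st Friday, 8–14 the 2nd, 15–21 the 3rd, 22–28 the 4th, 29–31 the 5th.
11 is in the range for the 2nd.

2nd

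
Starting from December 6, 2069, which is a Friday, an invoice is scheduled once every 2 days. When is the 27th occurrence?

The 27th occurrence is 26 intervals after the first: 26 × 2 = 52 days after December 6, 2069.
December has 31 days — 25 days to the end of December leaves 27.
27 days into January → January 27, 2070.

January 27, 2070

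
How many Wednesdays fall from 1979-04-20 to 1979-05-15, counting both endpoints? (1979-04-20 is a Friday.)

3

1979-04-20 is a Friday; the first Wednesday on or after it is 1979-04-25 (5 days later).
From 1979-04-25 to 1979-05-15: 5 + 15 = 20 days (rest of April, May).
20 ÷ 7 = 2 full weeks with remainder 6, so 2 more Wednesdays after the first → 3.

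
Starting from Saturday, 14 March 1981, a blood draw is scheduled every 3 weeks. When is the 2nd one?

4 April 1981

The 2nd occurrence is 1 interval after the first: 1 × 21 = 21 days after 14 March 1981.
March has 31 days — 17 days to the end of March leaves 4.
4 days into April → 4 April 1981.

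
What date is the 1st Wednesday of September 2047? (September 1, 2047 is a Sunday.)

2047-09-04

September 2047 begins on a Sunday, so the first Wednesday is September 4 (3 days later).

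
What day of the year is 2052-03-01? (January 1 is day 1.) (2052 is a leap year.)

61

Days in months before March: 31 + 29 = 60.
Plus 1 day into March → day 61.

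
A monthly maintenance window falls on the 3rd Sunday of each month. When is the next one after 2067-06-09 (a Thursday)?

June 2067 starts on a Wednesday; its first Sunday is the 5th, so the 3rd Sunday is the 19th — 2067-06-19.
2067-06-19 is after 2067-06-09, so that is the next one.

2067-06-19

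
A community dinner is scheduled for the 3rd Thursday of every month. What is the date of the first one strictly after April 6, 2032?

April 2032 starts on a Thursday; its first Thursday is the 1st, so the 3rd Thursday is the 15th — April 15, 2032.
April 15, 2032 is after April 6, 2032, so that is the next one.

April 15, 2032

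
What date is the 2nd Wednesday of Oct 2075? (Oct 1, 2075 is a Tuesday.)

Oct 2075 begins on a Tuesday, so the first Wednesday is Oct 2 (1 day later).
The 2nd Wednesday is 1 weeks later: 2 + 7 = 9.

Oct 9, 2075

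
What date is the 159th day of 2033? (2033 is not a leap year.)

8 June 2033

January has 31 days (159 − 31 = 128 remain).
February has 28 days (128 − 28 = 100 remain).
March has 31 days (100 − 31 = 69 remain).
April has 30 days (69 − 30 = 39 remain).
May has 31 days (39 − 31 = 8 remain).
8 into June → June 8.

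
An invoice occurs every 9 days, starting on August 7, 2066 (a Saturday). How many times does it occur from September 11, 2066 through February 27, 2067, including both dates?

Occurrences land 9·i days after August 7, 2066 for i = 0, 1, 2, …
September 11, 2066 is 35 days after the start; 35 ÷ 9 = 3 remainder 8; since the remainder is 8, round up to i = 4. First occurrence in the window: #5 on September 12, 2066 (4×9 = 36 days in).
February 27, 2067 is 204 days after the start; 204 ÷ 9 = 22 remainder 6. Last occurrence in the window: #23 on February 21, 2067.
Occurrences #5 through #23: 19 in total.

19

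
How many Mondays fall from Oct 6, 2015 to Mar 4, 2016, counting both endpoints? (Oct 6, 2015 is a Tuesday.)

21

Oct 6, 2015 is a Tuesday; the first Monday on or after it is Oct 12, 2015 (6 days later).
From Oct 12, 2015 to Mar 4, 2016: 19 + 30 + 31 + 31 + 29 + 4 = 144 days (rest of Oct, Nov, Dec, Jan, Feb, Mar).
144 ÷ 7 = 20 full weeks with remainder 4, so 20 more Mondays after the first → 21.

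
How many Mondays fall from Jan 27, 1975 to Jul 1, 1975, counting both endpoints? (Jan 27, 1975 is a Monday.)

23

Jan 27, 1975 is a Monday; the first Monday on or after it is Jan 27, 1975.
From Jan 27, 1975 to Jul 1, 1975: 4 + 28 + 31 + 30 + 31 + 30 + 1 = 155 days (rest of Jan, Feb, Mar, Apr, May, Jun, Jul).
155 ÷ 7 = 22 full weeks with remainder 1, so 22 more Mondays after the first → 23.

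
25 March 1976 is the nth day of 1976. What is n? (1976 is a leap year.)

85

Days in months before March: 31 + 29 = 60.
Plus 25 days into March → day 85.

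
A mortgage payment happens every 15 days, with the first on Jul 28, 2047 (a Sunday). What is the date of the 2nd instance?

The 2nd occurrence is 1 interval after the first: 1 × 15 = 15 days after Jul 28, 2047.
Jul has 31 days — 3 days to the end of Jul leaves 12.
12 days into Aug → Aug 12, 2047.

Aug 12, 2047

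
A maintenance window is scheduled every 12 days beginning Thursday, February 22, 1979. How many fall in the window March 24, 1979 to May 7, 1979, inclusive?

Occurrences land 12·i days after February 22, 1979 for i = 0, 1, 2, …
March 24, 1979 is 30 days after the start; 30 ÷ 12 = 2 remainder 6; since the remainder is 6, round up to i = 3. First occurrence in the window: #4 on March 30, 1979 (3×12 = 36 days in).
May 7, 1979 is 74 days after the start; 74 ÷ 12 = 6 remainder 2. Last occurrence in the window: #7 on May 5, 1979.
Occurrences #4 through #7: 4 in total.

4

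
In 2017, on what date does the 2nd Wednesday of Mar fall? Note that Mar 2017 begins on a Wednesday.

Mar 8, 2017

Mar 2017 begins on a Wednesday, so the first Wednesday is Mar 1.
The 2nd Wednesday is 1 weeks later: 1 + 7 = 8.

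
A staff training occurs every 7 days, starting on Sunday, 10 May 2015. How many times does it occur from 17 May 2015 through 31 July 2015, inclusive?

11

Occurrences land 7·i days after 10 May 2015 for i = 0, 1, 2, …
17 May 2015 is 7 days after the start; 7 ÷ 7 = 1 remainder 0. First occurrence in the window: #2 on 17 May 2015 (1×7 = 7 days in).
31 July 2015 is 82 days after the start; 82 ÷ 7 = 11 remainder 5. Last occurrence in the window: #12 on 26 July 2015.
Occurrences #2 through #12: 11 in total.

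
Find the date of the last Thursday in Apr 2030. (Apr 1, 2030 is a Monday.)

Apr 2030 begins on a Monday, so the first Thursday is Apr 4 (3 days later).
Apr 2030 has 30 days. Adding weeks: 4, 11, 18, 25 — the last one ≤ 30 is the 25th.

Apr 25, 2030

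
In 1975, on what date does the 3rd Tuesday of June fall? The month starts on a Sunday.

June 17, 1975

June 1975 begins on a Sunday, so the first Tuesday is June 3 (2 days later).
The 3rd Tuesday is 2 weeks later: 3 + 14 = 17.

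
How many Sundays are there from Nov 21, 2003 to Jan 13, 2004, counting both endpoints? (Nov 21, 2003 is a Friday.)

Nov 21, 2003 is a Friday; the first Sunday on or after it is Nov 23, 2003 (2 days later).
From Nov 23, 2003 to Jan 13, 2004: 7 + 31 + 13 = 51 days (rest of Nov, Dec, Jan).
51 ÷ 7 = 7 full weeks with remainder 2, so 7 more Sundays after the first → 8.

8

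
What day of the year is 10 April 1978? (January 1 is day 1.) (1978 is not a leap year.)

Days in months before April: 31 + 28 + 31 = 90.
Plus 10 days into April → day 100.

100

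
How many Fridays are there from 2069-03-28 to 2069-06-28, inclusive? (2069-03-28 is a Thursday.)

2069-03-28 is a Thursday; the first Friday on or after it is 2069-03-29 (1 day later).
From 2069-03-29 to 2069-06-28: 2 + 30 + 31 + 28 = 91 days (rest of March, April, May, June).
91 ÷ 7 = 13 full weeks with remainder 0, so 13 more Fridays after the first → 14.

14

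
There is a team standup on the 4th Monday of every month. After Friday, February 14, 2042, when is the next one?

February 2042 starts on a Saturday; its first Monday is the 3rd, so the 4th Monday is the 24th — February 24, 2042.
February 24, 2042 is after February 14, 2042, so that is the next one.

February 24, 2042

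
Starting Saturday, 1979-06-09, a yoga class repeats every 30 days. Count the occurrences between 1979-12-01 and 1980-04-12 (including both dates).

5

Occurrences land 30·i days after 1979-06-09 for i = 0, 1, 2, …
1979-12-01 is 175 days after the start; 175 ÷ 30 = 5 remainder 25; since the remainder is 25, round up to i = 6. First occurrence in the window: #7 on 1979-12-06 (6×30 = 180 days in).
1980-04-12 is 308 days after the start; 308 ÷ 30 = 10 remainder 8. Last occurrence in the window: #11 on 1980-04-04.
Occurrences #7 through #11: 5 in total.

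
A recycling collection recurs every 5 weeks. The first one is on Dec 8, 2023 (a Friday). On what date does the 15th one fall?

The 15th occurrence is 14 intervals after the first: 14 × 35 = 490 days after Dec 8, 2023.
Dec has 31 days — 23 days to the end of Dec leaves 467.
2024 has 366 days (101 left).
Jan has 31 days (70 left).
Feb has 28 days (42 left).
Mar has 31 days (11 left).
11 days into Apr → Apr 11, 2025.

Apr 11, 2025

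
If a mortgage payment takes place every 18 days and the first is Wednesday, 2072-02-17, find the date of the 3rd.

2072-03-24

The 3rd occurrence is 2 intervals after the first: 2 × 18 = 36 days after 2072-02-17.
February has 29 days — 12 days to the end of February leaves 24.
24 days into March → 2072-03-24.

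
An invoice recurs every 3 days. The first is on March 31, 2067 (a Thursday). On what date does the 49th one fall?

August 22, 2067

The 49th occurrence is 48 intervals after the first: 48 × 3 = 144 days after March 31, 2067.
March has 31 days — 0 days to the end of March leaves 144.
April has 30 days (114 left).
May has 31 days (83 left).
June has 30 days (53 left).
July has 31 days (22 left).
22 days into August → August 22, 2067.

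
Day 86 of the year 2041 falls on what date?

Jan has 31 days (86 − 31 = 55 remain).
Feb has 28 days (55 − 28 = 27 remain).
27 into Mar → Mar 27.

Mar 27, 2041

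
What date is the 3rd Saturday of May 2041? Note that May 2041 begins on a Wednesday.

May 2041 begins on a Wednesday, so the first Saturday is May 4 (3 days later).
The 3rd Saturday is 2 weeks later: 4 + 14 = 18.

May 18, 2041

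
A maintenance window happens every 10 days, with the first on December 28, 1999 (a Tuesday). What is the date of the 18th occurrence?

June 15, 2000

The 18th occurrence is 17 intervals after the first: 17 × 10 = 170 days after December 28, 1999.
December has 31 days — 3 days to the end of December leaves 167.
January has 31 days (136 left).
February has 29 days (107 left).
March has 31 days (76 left).
April has 30 days (46 left).
May has 31 days (15 left).
15 days into June → June 15, 2000.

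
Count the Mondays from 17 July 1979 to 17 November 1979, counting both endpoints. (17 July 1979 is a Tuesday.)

17

17 July 1979 is a Tuesday; the first Monday on or after it is 23 July 1979 (6 days later).
From 23 July 1979 to 17 November 1979: 8 + 31 + 30 + 31 + 17 = 117 days (rest of July, August, September, October, November).
117 ÷ 7 = 16 full weeks with remainder 5, so 16 more Mondays after the first → 17.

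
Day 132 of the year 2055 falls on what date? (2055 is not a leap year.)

May 12, 2055

January has 31 days (132 − 31 = 101 remain).
February has 28 days (101 − 28 = 73 remain).
March has 31 days (73 − 31 = 42 remain).
April has 30 days (42 − 30 = 12 remain).
12 into May → May 12.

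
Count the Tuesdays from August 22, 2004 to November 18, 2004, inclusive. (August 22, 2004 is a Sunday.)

August 22, 2004 is a Sunday; the first Tuesday on or after it is August 24, 2004 (2 days later).
From August 24, 2004 to November 18, 2004: 7 + 30 + 31 + 18 = 86 days (rest of August, September, October, November).
86 ÷ 7 = 12 full weeks with remainder 2, so 12 more Tuesdays after the first → 13.

13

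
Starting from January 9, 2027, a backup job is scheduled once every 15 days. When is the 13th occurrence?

July 8, 2027

The 13th occurrence is 12 intervals after the first: 12 × 15 = 180 days after January 9, 2027.
January has 31 days — 22 days to the end of January leaves 158.
February has 28 days (130 left).
March has 31 days (99 left).
April has 30 days (69 left).
May has 31 days (38 left).
June has 30 days (8 left).
8 days into July → July 8, 2027.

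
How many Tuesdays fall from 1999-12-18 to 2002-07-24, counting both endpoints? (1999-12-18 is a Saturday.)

1999-12-18 is a Saturday; the first Tuesday on or after it is 1999-12-21 (3 days later).
From 1999-12-21 to 2002-07-24: 10 + 366 + 365 + 205 = 946 days (rest of 1999, 2000, 2001, to 2002-07-24 in 2002).
946 ÷ 7 = 135 full weeks with remainder 1, so 135 more Tuesdays after the first → 136.

136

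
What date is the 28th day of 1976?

1976-01-28

28 into January → January 28.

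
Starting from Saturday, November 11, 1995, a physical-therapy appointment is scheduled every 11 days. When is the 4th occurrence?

December 14, 1995

The 4th occurrence is 3 intervals after the first: 3 × 11 = 33 days after November 11, 1995.
November has 30 days — 19 days to the end of November leaves 14.
14 days into December → December 14, 1995.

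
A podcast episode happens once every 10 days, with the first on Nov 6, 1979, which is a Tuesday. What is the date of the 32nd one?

The 32nd occurrence is 31 intervals after the first: 31 × 10 = 310 days after Nov 6, 1979.
Nov has 30 days — 24 days to the end of Nov leaves 286.
Dec has 31 days (255 left).
Jan has 31 days (224 left).
Feb has 29 days (195 left).
Mar has 31 days (164 left).
Apr has 30 days (134 left).
May has 31 days (103 left).
Jun has 30 days (73 left).
Jul has 31 days (42 left).
Aug has 31 days (11 left).
11 days into Sep → Sep 11, 1980.

Sep 11, 1980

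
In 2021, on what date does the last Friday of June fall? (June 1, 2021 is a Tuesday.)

25 June 2021

June 2021 begins on a Tuesday, so the first Friday is June 4 (3 days later).
June 2021 has 30 days. Adding weeks: 4, 11, 18, 25 — the last one ≤ 30 is the 25th.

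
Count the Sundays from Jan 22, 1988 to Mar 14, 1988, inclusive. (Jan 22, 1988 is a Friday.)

8

Jan 22, 1988 is a Friday; the first Sunday on or after it is Jan 24, 1988 (2 days later).
From Jan 24, 1988 to Mar 14, 1988: 7 + 29 + 14 = 50 days (rest of Jan, Feb, Mar).
50 ÷ 7 = 7 full weeks with remainder 1, so 7 more Sundays after the first → 8.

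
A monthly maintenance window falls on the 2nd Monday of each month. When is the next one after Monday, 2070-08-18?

August 2070 starts on a Friday; its first Monday is the 4th, so the 2nd Monday is the 11th — 2070-08-11.
That is not after 2070-08-18, so look at September 2070.
September 2070 starts on a Monday; its first Monday is the 1st, so the 2nd Monday is the 8th — 2070-09-08.

2070-09-08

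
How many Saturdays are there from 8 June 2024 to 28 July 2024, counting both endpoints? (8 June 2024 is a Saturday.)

8

8 June 2024 is a Saturday; the first Saturday on or after it is 8 June 2024.
From 8 June 2024 to 28 July 2024: 22 + 28 = 50 days (rest of June, July).
50 ÷ 7 = 7 full weeks with remainder 1, so 7 more Saturdays after the first → 8.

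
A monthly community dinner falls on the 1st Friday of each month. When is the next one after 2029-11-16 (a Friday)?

2029-12-07

November 2029 starts on a Thursday, so its 1st Friday is 2029-11-02 (1 day in).
That is not after 2029-11-16, so look at December 2029.
December 2029 starts on a Saturday, so its 1st Friday is 2029-12-07 (6 days in).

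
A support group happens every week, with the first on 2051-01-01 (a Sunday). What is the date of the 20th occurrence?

2051-05-14

The 20th occurrence is 19 intervals after the first: 19 × 7 = 133 days after 2051-01-01.
January has 31 days — 30 days to the end of January leaves 103.
February has 28 days (75 left).
March has 31 days (44 left).
April has 30 days (14 left).
14 days into May → 2051-05-14.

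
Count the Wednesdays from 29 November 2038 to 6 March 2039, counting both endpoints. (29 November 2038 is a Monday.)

29 November 2038 is a Monday; the first Wednesday on or after it is 1 December 2038 (2 days later).
From 1 December 2038 to 6 March 2039: 30 + 31 + 28 + 6 = 95 days (rest of December, January, February, March).
95 ÷ 7 = 13 full weeks with remainder 4, so 13 more Wednesdays after the first → 14.

14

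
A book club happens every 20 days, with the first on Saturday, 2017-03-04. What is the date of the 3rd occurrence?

2017-04-13

The 3rd occurrence is 2 intervals after the first: 2 × 20 = 40 days after 2017-03-04.
March has 31 days — 27 days to the end of March leaves 13.
13 days into April → 2017-04-13.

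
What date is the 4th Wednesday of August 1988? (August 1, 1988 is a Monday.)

24 August 1988

August 1988 begins on a Monday, so the first Wednesday is August 3 (2 days later).
The 4th Wednesday is 3 weeks later: 3 + 21 = 24.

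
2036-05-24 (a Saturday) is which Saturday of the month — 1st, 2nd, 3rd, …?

4th

Day 24 falls in week ⌈24/7⌉ of the month.
Days 1–7 hold the 1st Saturday, 8–14 the 2nd, 15–21 the 3rd, 22–28 the 4th, 29–31 the 5th.
24 is in the range for the 4th.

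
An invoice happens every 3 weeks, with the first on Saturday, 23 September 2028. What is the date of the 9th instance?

10 March 2029

The 9th occurrence is 8 intervals after the first: 8 × 21 = 168 days after 23 September 2028.
September has 30 days — 7 days to the end of September leaves 161.
October has 31 days (130 left).
November has 30 days (100 left).
December has 31 days (69 left).
January has 31 days (38 left).
February has 28 days (10 left).
10 days into March → 10 March 2029.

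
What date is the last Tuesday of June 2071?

2071-06-30

The first Tuesday of June 2071 is June 2.
June 2071 has 30 days. Adding weeks: 2, 9, 16, 23, 30 — the last one ≤ 30 is the 30th.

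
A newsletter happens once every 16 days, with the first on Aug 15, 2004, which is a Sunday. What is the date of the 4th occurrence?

The 4th occurrence is 3 intervals after the first: 3 × 16 = 48 days after Aug 15, 2004.
Aug has 31 days — 16 days to the end of Aug leaves 32.
Sep has 30 days (2 left).
2 days into Oct → Oct 2, 2004.

Oct 2, 2004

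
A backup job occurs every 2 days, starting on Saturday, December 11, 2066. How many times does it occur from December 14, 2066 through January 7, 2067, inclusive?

12

Occurrences land 2·i days after December 11, 2066 for i = 0, 1, 2, …
December 14, 2066 is 3 days after the start; 3 ÷ 2 = 1 remainder 1; since the remainder is 1, round up to i = 2. First occurrence in the window: #3 on December 15, 2066 (2×2 = 4 days in).
January 7, 2067 is 27 days after the start; 27 ÷ 2 = 13 remainder 1. Last occurrence in the window: #14 on January 6, 2067.
Occurrences #3 through #14: 12 in total.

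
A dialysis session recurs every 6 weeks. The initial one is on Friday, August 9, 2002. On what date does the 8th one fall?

The 8th occurrence is 7 intervals after the first: 7 × 42 = 294 days after August 9, 2002.
August has 31 days — 22 days to the end of August leaves 272.
September has 30 days (242 left).
October has 31 days (211 left).
November has 30 days (181 left).
December has 31 days (150 left).
January has 31 days (119 left).
February has 28 days (91 left).
March has 31 days (60 left).
April has 30 days (30 left).
30 days into May → May 30, 2003.

May 30, 2003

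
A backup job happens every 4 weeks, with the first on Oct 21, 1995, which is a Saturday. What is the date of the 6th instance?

The 6th occurrence is 5 intervals after the first: 5 × 28 = 140 days after Oct 21, 1995.
Oct has 31 days — 10 days to the end of Oct leaves 130.
Nov has 30 days (100 left).
Dec has 31 days (69 left).
Jan has 31 days (38 left).
Feb has 29 days (9 left).
9 days into Mar → Mar 9, 1996.

Mar 9, 1996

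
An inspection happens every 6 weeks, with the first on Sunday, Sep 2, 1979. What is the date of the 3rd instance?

The 3rd occurrence is 2 intervals after the first: 2 × 42 = 84 days after Sep 2, 1979.
Sep has 30 days — 28 days to the end of Sep leaves 56.
Oct has 31 days (25 left).
25 days into Nov → Nov 25, 1979.

Nov 25, 1979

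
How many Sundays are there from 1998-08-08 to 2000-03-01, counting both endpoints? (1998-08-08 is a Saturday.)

1998-08-08 is a Saturday; the first Sunday on or after it is 1998-08-09 (1 day later).
From 1998-08-09 to 2000-03-01: 144 + 365 + 61 = 570 days (rest of 1998, 1999, to 2000-03-01 in 2000).
570 ÷ 7 = 81 full weeks with remainder 3, so 81 more Sundays after the first → 82.

82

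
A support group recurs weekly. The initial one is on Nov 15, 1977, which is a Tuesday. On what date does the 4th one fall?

The 4th occurrence is 3 intervals after the first: 3 × 7 = 21 days after Nov 15, 1977.
Nov has 30 days — 15 days to the end of Nov leaves 6.
6 days into Dec → Dec 6, 1977.

Dec 6, 1977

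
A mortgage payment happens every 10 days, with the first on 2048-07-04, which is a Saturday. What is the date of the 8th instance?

2048-09-12

The 8th occurrence is 7 intervals after the first: 7 × 10 = 70 days after 2048-07-04.
July has 31 days — 27 days to the end of July leaves 43.
August has 31 days (12 left).
12 days into September → 2048-09-12.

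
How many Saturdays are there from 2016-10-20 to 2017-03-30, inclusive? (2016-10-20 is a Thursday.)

23

2016-10-20 is a Thursday; the first Saturday on or after it is 2016-10-22 (2 days later).
From 2016-10-22 to 2017-03-30: 9 + 30 + 31 + 31 + 28 + 30 = 159 days (rest of October, November, December, January, February, March).
159 ÷ 7 = 22 full weeks with remainder 5, so 22 more Saturdays after the first → 23.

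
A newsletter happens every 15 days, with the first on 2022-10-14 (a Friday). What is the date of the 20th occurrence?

2023-07-26

The 20th occurrence is 19 intervals after the first: 19 × 15 = 285 days after 2022-10-14.
October has 31 days — 17 days to the end of October leaves 268.
November has 30 days (238 left).
December has 31 days (207 left).
January has 31 days (176 left).
February has 28 days (148 left).
March has 31 days (117 left).
April has 30 days (87 left).
May has 31 days (56 left).
June has 30 days (26 left).
26 days into July → 2023-07-26.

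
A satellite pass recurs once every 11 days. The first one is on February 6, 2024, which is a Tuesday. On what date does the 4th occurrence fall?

March 10, 2024

The 4th occurrence is 3 intervals after the first: 3 × 11 = 33 days after February 6, 2024.
February has 29 days — 23 days to the end of February leaves 10.
10 days into March → March 10, 2024.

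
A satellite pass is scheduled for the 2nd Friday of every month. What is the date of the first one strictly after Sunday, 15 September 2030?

11 October 2030

September 2030 starts on a Sunday; its first Friday is the 6th, so the 2nd Friday is the 13th — 13 September 2030.
That is not after 15 September 2030, so look at October 2030.
October 2030 starts on a Tuesday; its first Friday is the 4th, so the 2nd Friday is the 11th — 11 October 2030.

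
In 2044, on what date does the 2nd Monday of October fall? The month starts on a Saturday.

October 10, 2044

October 2044 begins on a Saturday, so the first Monday is October 3 (2 days later).
The 2nd Monday is 1 weeks later: 3 + 7 = 10.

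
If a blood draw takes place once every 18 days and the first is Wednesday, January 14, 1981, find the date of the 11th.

July 13, 1981

The 11th occurrence is 10 intervals after the first: 10 × 18 = 180 days after January 14, 1981.
January has 31 days — 17 days to the end of January leaves 163.
February has 28 days (135 left).
March has 31 days (104 left).
April has 30 days (74 left).
May has 31 days (43 left).
June has 30 days (13 left).
13 days into July → July 13, 1981.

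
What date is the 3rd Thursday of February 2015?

The first Thursday of February 2015 is February 5.
The 3rd Thursday is 2 weeks later: 5 + 14 = 19.

19 February 2015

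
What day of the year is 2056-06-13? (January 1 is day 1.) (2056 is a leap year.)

Days in months before June: 31 + 29 + 31 + 30 + 31 = 152.
Plus 13 days into June → day 165.

165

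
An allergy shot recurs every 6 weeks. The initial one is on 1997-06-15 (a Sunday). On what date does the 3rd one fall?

1997-09-07

The 3rd occurrence is 2 intervals after the first: 2 × 42 = 84 days after 1997-06-15.
June has 30 days — 15 days to the end of June leaves 69.
July has 31 days (38 left).
August has 31 days (7 left).
7 days into September → 1997-09-07.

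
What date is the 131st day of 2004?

May 10, 2004

Jan has 31 days (131 − 31 = 100 remain).
Feb has 29 days (100 − 29 = 71 remain).
Mar has 31 days (71 − 31 = 40 remain).
Apr has 30 days (40 − 30 = 10 remain).
10 into May → May 10.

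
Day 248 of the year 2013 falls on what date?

5 September 2013

January has 31 days (248 − 31 = 217 remain).
February has 28 days (217 − 28 = 189 remain).
March has 31 days (189 − 31 = 158 remain).
April has 30 days (158 − 30 = 128 remain).
May has 31 days (128 − 31 = 97 remain).
June has 30 days (97 − 30 = 67 remain).
July has 31 days (67 − 31 = 36 remain).
August has 31 days (36 − 31 = 5 remain).
5 into September → September 5.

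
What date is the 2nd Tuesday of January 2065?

January 2065 begins on a Thursday, so the first Tuesday is January 6 (5 days later).
The 2nd Tuesday is 1 weeks later: 6 + 7 = 13.

2065-01-13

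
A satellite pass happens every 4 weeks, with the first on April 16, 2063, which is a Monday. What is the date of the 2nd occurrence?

May 14, 2063

The 2nd occurrence is 1 interval after the first: 1 × 28 = 28 days after April 16, 2063.
April has 30 days — 14 days to the end of April leaves 14.
14 days into May → May 14, 2063.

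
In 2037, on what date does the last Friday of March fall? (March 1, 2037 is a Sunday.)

March 27, 2037

March 2037 begins on a Sunday, so the first Friday is March 6 (5 days later).
March 2037 has 31 days. Adding weeks: 6, 13, 20, 27 — the last one ≤ 31 is the 27th.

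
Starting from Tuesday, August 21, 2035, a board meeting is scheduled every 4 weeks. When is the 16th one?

The 16th occurrence is 15 intervals after the first: 15 × 28 = 420 days after August 21, 2035.
August has 31 days — 10 days to the end of August leaves 410.
From end of August to end of 2035 is 122 days (288 left).
January has 31 days (257 left).
February has 29 days (228 left).
March has 31 days (197 left).
April has 30 days (167 left).
May has 31 days (136 left).
June has 30 days (106 left).
July has 31 days (75 left).
August has 31 days (44 left).
September has 30 days (14 left).
14 days into October → October 14, 2036.

October 14, 2036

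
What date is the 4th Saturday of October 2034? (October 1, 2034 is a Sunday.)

October 2034 begins on a Sunday, so the first Saturday is October 7 (6 days later).
The 4th Saturday is 3 weeks later: 7 + 21 = 28.

October 28, 2034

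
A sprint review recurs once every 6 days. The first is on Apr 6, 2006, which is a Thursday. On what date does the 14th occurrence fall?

The 14th occurrence is 13 intervals after the first: 13 × 6 = 78 days after Apr 6, 2006.
Apr has 30 days — 24 days to the end of Apr leaves 54.
May has 31 days (23 left).
23 days into Jun → Jun 23, 2006.

Jun 23, 2006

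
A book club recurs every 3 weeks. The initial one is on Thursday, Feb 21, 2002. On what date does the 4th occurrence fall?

Apr 25, 2002

The 4th occurrence is 3 intervals after the first: 3 × 21 = 63 days after Feb 21, 2002.
Feb has 28 days — 7 days to the end of Feb leaves 56.
Mar has 31 days (25 left).
25 days into Apr → Apr 25, 2002.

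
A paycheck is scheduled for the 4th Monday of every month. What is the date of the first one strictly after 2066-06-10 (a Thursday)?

2066-06-28

June 2066 starts on a Tuesday; its first Monday is the 7th, so the 4th Monday is the 28th — 2066-06-28.
2066-06-28 is after 2066-06-10, so that is the next one.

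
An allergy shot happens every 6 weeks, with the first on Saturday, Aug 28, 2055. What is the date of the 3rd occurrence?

The 3rd occurrence is 2 intervals after the first: 2 × 42 = 84 days after Aug 28, 2055.
Aug has 31 days — 3 days to the end of Aug leaves 81.
Sep has 30 days (51 left).
Oct has 31 days (20 left).
20 days into Nov → Nov 20, 2055.

Nov 20, 2055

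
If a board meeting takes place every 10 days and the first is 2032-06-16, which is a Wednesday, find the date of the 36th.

The 36th occurrence is 35 intervals after the first: 35 × 10 = 350 days after 2032-06-16.
June has 30 days — 14 days to the end of June leaves 336.
July has 31 days (305 left).
August has 31 days (274 left).
September has 30 days (244 left).
October has 31 days (213 left).
November has 30 days (183 left).
December has 31 days (152 left).
January has 31 days (121 left).
February has 28 days (93 left).
March has 31 days (62 left).
April has 30 days (32 left).
May has 31 days (1 left).
1 day into June → 2033-06-01.

2033-06-01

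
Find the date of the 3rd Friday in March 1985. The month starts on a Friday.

March 1985 begins on a Friday, so the first Friday is March 1.
The 3rd Friday is 2 weeks later: 1 + 14 = 15.

1985-03-15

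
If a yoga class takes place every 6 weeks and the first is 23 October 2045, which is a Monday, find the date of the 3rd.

15 January 2046

The 3rd occurrence is 2 intervals after the first: 2 × 42 = 84 days after 23 October 2045.
October has 31 days — 8 days to the end of October leaves 76.
November has 30 days (46 left).
December has 31 days (15 left).
15 days into January → 15 January 2046.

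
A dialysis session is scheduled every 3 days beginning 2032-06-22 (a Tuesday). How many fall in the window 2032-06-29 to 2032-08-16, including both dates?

16

Occurrences land 3·i days after 2032-06-22 for i = 0, 1, 2, …
2032-06-29 is 7 days after the start; 7 ÷ 3 = 2 remainder 1; since the remainder is 1, round up to i = 3. First occurrence in the window: #4 on 2032-07-01 (3×3 = 9 days in).
2032-08-16 is 55 days after the start; 55 ÷ 3 = 18 remainder 1. Last occurrence in the window: #19 on 2032-08-15.
Occurrences #4 through #19: 16 in total.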